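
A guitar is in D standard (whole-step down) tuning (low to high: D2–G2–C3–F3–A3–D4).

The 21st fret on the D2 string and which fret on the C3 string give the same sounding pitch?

Fret 21 on D2 is MIDI 38 + 21 = 59 (B3). On the C3 string (open MIDI 48), that pitch is 59 − 48 = fret 11.

11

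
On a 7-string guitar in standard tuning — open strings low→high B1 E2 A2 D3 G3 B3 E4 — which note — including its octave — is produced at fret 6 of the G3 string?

C#4

G3 is MIDI 55. Adding 6 gives 61, which is C#4.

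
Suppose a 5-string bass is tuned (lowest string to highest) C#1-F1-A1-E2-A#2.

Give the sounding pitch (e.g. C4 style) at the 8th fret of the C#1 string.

A1

Each fret is one semitone, so C#1 + 8 = A1.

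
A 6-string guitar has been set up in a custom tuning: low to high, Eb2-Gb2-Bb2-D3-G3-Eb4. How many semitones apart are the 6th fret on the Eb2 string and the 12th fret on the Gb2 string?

Eb2 at fret 6 → A2 (MIDI 45); Gb2 at fret 12 → Gb3 (MIDI 54).
45 − 54 = -9, so the two pitches are 9 semitones apart, with Gb3 the higher.

9 semitones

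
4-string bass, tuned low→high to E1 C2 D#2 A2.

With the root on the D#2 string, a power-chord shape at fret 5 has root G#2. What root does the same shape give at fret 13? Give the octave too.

Moving from fret 5 to fret 13 shifts the root by 8 semitones.
G#2 up 8 semitones is E3.

E3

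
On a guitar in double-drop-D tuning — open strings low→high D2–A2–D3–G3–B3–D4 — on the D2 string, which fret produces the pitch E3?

14

E3 is 14 semitones above the open D2 (D–D#–E–F–…–D–D#–E), so it sits at fret 14.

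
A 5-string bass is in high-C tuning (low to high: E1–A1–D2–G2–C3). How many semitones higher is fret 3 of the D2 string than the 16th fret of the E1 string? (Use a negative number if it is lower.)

D2 at fret 3 → F2 (MIDI 41); E1 at fret 16 → G#2 (MIDI 44).
41 − 44 = -3, so the two pitches are 3 semitones apart.

-3 semitones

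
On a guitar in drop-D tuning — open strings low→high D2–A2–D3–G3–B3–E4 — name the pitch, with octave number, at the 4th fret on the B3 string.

The open B3 string plus 4 semitones: B–C–C#–D–D#.
The walk passes from B into C once, so the octave number goes from 3 to 4.
(Equivalently spelled E♭4.)

D♯4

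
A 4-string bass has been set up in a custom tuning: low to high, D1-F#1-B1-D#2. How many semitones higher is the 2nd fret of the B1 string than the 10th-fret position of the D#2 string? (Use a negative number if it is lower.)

B1 at fret 2 → C#2 (MIDI 37); D#2 at fret 10 → C#3 (MIDI 49).
37 − 49 = -12, so the two pitches are 12 semitones apart.

-12 semitones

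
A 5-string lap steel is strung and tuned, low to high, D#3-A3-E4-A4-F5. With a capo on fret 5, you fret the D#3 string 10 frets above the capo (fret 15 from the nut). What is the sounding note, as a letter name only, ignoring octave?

The capo raises the open D#3 by 5 semitones to G#3; fretting 10 more gives D#3 + 5 + 10 = D#3 + 15 semitones, landing on F#.
(Also written Gb.)

F#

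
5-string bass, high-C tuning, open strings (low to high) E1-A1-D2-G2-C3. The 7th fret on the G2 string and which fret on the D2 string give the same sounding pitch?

12

G2 at fret 7 is G2 + 7 semitones = D3.
The open D2 string is 5 semitones below the open G2, so the same pitch on the D2 string lies at fret 7 + 5 = 12.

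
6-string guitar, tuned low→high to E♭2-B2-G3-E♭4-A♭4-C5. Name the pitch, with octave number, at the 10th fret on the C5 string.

B♭5

The open C5 string plus 10 semitones: C–Db–D–Eb–…–Ab–A–Bb.
No B→C boundary is crossed, so the octave stays at 5.
(Equivalently spelled A♯5.)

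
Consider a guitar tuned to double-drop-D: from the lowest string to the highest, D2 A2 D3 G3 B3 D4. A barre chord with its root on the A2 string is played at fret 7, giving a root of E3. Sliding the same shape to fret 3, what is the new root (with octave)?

Moving from fret 7 to fret 3 shifts the root by -4 semitones.
E3 down 4 semitones is C3.

C3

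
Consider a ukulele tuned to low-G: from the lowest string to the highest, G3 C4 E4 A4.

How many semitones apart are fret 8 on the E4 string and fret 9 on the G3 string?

8 semitones

E4 at fret 8 → C5 (MIDI 72); G3 at fret 9 → E4 (MIDI 64).
72 − 64 = 8, so the two pitches are 8 semitones apart, with C5 the higher.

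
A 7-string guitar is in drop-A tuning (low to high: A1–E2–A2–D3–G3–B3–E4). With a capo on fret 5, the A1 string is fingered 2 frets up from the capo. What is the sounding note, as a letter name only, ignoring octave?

The capo raises the open A1 by 5 semitones to D2; fretting 2 more gives A1 + 5 + 2 = A1 + 7 semitones, landing on E.

E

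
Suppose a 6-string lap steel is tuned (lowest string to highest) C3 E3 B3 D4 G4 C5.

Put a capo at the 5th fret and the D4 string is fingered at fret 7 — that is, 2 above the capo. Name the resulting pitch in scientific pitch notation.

The capo raises the open D4 by 5 semitones to G4; fretting 2 more gives D4 + 5 + 2 = D4 + 7 semitones = A4.

A4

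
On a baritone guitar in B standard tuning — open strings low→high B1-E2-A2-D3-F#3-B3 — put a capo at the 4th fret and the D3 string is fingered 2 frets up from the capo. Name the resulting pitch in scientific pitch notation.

The capo raises the open D3 by 4 semitones to F#3; fretting 2 more gives D3 + 4 + 2 = D3 + 6 semitones = G#3.
(Also written Ab.)

G#3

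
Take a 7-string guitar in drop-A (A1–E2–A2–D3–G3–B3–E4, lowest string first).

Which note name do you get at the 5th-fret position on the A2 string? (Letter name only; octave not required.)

Each fret is one semitone, so A2 + 5 = D.

D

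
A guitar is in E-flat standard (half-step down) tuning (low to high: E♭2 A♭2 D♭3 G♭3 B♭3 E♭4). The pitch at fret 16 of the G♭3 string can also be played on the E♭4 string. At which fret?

Fret 16 on G♭3 is MIDI 54 + 16 = 70 (B♭4). On the E♭4 string (open MIDI 63), that pitch is 70 − 63 = fret 7.

7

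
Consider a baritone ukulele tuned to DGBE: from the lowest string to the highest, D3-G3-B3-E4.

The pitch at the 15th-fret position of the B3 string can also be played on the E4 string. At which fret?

B3 at fret 15 is B3 + 15 semitones = D5.
The open E4 string is 5 semitones above the open B3, so the same pitch on the E4 string lies at fret 15 − 5 = 10.

10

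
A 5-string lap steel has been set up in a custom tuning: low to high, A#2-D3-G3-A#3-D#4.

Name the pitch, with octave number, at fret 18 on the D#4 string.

A5

The open D#4 string plus 18 semitones: D#–E–F–F#–…–G–G#–A.
The walk passes from B into C once, so the octave number goes from 4 to 5.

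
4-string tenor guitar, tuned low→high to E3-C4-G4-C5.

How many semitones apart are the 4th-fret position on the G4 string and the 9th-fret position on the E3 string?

10 semitones

G4 at fret 4 → B4 (MIDI 71); E3 at fret 9 → C#4 (MIDI 61).
71 − 61 = 10, so the two pitches are 10 semitones apart, with B4 the higher.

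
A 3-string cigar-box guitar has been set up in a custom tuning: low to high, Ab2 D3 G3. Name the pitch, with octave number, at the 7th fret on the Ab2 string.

The open Ab2 string plus 7 semitones: Ab–A–Bb–B–C–Db–D–Eb.
The walk passes from B into C once, so the octave number goes from 2 to 3.

Eb3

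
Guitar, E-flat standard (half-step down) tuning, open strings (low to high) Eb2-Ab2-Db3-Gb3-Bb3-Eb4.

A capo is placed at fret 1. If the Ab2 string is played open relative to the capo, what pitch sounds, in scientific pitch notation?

The capo raises the open Ab2 by 1 semitone to A2; fretting 0 more gives Ab2 + 1 + 0 = Ab2 + 1 semitone = A2.

A2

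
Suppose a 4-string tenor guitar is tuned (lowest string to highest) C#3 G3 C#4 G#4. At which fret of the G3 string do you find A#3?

A#3 is 3 semitones above the open G3 (G–G#–A–A#), so it sits at fret 3.

3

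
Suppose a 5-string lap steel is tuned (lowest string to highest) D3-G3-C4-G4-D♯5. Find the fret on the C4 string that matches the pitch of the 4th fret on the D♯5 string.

D♯5 at fret 4 is D♯5 + 4 semitones = G5.
The open C4 string is 15 semitones below the open D♯5, so the same pitch on the C4 string lies at fret 4 + 15 = 19.

19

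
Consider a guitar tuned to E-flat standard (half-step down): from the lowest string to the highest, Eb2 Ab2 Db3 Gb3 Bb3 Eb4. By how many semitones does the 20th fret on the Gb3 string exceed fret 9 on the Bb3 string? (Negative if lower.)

Gb3 at fret 20 → D5 (MIDI 74); Bb3 at fret 9 → G4 (MIDI 67).
74 − 67 = 7, so the two pitches are 7 semitones apart.

7 semitones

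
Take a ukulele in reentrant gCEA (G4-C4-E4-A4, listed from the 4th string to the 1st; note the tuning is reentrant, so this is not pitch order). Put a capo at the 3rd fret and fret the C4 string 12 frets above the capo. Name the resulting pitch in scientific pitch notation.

The capo raises the open C4 by 3 semitones to D♯4; fretting 12 more gives C4 + 3 + 12 = C4 + 15 semitones = D♯5.
(Also written E♭.)

D♯5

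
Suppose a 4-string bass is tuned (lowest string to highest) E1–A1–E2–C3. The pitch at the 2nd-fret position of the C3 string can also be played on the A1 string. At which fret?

17

C3 at fret 2 is C3 + 2 semitones = D3.
The open A1 string is 15 semitones below the open C3, so the same pitch on the A1 string lies at fret 2 + 15 = 17.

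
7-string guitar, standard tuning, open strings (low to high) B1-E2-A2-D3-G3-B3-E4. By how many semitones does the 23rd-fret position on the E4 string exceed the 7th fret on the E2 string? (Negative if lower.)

E4 at fret 23 → D#6 (MIDI 87); E2 at fret 7 → B2 (MIDI 47).
87 − 47 = 40, so the two pitches are 40 semitones apart.

40 semitones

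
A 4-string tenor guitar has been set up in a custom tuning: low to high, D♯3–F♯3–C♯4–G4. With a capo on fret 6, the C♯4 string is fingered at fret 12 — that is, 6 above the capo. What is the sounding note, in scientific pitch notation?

The capo raises the open C♯4 by 6 semitones to G4; fretting 6 more gives C♯4 + 6 + 6 = C♯4 + 12 semitones = C♯5.
(Also written D♭.)

C♯5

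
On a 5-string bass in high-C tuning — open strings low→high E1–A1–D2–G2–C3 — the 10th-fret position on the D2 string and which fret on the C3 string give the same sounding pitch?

0

Fret 10 on D2 is MIDI 38 + 10 = 48 (C3). On the C3 string (open MIDI 48), that pitch is 48 − 48 = fret 0.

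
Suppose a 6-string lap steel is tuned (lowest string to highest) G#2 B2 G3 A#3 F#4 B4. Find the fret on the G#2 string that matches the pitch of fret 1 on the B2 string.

4

Fret 1 on B2 is MIDI 47 + 1 = 48 (C3). On the G#2 string (open MIDI 44), that pitch is 48 − 44 = fret 4.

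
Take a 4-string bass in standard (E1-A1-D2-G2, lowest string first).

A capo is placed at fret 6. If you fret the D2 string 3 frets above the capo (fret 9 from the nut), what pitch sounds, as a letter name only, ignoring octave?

The capo raises the open D2 by 6 semitones to G#2; fretting 3 more gives D2 + 6 + 3 = D2 + 9 semitones, landing on B.

B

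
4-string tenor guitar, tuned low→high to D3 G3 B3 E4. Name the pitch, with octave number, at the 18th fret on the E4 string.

The open E4 string plus 18 semitones: E–F–F#–G–…–G#–A–A#.
The walk passes from B into C once, so the octave number goes from 4 to 5.
(Equivalently spelled B♭5.)

A♯5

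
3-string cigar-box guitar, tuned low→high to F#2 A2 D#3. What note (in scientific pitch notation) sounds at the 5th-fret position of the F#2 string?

Each fret is one semitone, so F#2 + 5 = B2.

B2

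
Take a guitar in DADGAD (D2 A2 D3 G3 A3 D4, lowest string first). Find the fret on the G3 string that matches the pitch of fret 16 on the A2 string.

6

A2 at fret 16 is A2 + 16 semitones = C♯4.
The open G3 string is 10 semitones above the open A2, so the same pitch on the G3 string lies at fret 16 − 10 = 6.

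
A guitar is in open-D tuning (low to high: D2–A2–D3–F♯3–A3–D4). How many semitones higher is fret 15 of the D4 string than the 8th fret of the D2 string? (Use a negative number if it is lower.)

D4 at fret 15 → F5 (MIDI 77); D2 at fret 8 → A♯2 (MIDI 46).
77 − 46 = 31, so the two pitches are 31 semitones apart.

31 semitones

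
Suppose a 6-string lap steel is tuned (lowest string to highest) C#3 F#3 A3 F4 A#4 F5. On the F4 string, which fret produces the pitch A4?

A4 is 4 semitones above the open F4 (F–F#–G–G#–A), so it sits at fret 4.

4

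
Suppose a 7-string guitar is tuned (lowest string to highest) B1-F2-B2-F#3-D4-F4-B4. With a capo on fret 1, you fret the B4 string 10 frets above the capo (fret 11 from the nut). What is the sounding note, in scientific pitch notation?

The capo raises the open B4 by 1 semitone to C5; fretting 10 more gives B4 + 1 + 10 = B4 + 11 semitones = A#5.

A#5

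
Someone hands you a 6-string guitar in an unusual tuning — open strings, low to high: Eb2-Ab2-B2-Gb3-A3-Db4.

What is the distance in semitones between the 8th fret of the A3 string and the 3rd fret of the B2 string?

A3 at fret 8 → F4 (MIDI 65); B2 at fret 3 → D3 (MIDI 50).
65 − 50 = 15, so the two pitches are 15 semitones apart, with F4 the higher.

15 semitones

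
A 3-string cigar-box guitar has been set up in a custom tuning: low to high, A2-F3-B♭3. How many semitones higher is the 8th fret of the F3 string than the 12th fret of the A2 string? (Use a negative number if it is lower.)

4 semitones

F3 at fret 8 → D♭4 (MIDI 61); A2 at fret 12 → A3 (MIDI 57).
61 − 57 = 4, so the two pitches are 4 semitones apart.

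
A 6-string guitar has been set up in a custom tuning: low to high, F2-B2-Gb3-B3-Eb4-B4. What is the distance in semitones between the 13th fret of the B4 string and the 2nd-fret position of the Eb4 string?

19 semitones

B4 at fret 13 → C6 (MIDI 84); Eb4 at fret 2 → F4 (MIDI 65).
84 − 65 = 19, so the two pitches are 19 semitones apart, with C6 the higher.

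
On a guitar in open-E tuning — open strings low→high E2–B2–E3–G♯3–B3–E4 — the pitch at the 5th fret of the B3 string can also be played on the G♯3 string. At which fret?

Fret 5 on B3 is MIDI 59 + 5 = 64 (E4). On the G♯3 string (open MIDI 56), that pitch is 64 − 56 = fret 8.

8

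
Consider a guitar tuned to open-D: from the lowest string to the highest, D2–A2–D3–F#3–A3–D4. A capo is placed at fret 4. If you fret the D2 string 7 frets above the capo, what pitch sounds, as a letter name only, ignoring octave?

C#

The capo raises the open D2 by 4 semitones to F#2; fretting 7 more gives D2 + 4 + 7 = D2 + 11 semitones, landing on C#.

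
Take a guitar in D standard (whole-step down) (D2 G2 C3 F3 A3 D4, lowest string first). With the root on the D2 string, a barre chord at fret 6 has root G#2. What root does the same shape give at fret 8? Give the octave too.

A#2

Moving from fret 6 to fret 8 shifts the root by 2 semitones.
G#2 up 2 semitones is A#2.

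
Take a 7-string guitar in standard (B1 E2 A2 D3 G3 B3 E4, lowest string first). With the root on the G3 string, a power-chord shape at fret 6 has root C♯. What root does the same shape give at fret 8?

Moving from fret 6 to fret 8 shifts the root by 2 semitones.
C♯ up 2 semitones is D♯.

D♯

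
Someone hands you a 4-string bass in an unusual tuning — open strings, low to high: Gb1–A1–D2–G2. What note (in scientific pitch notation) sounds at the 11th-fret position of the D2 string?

Each fret is one semitone, so D2 + 11 = Db3.
(Equivalently spelled C#3.)

Db3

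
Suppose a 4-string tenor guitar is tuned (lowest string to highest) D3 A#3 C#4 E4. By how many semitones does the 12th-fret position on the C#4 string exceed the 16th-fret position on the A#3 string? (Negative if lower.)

-1 semitone

C#4 at fret 12 → C#5 (MIDI 73); A#3 at fret 16 → D5 (MIDI 74).
73 − 74 = -1, so the two pitches are 1 semitone apart.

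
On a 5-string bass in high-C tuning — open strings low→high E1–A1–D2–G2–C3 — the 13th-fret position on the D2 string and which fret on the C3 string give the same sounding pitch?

Fret 13 on D2 is MIDI 38 + 13 = 51 (D♯3). On the C3 string (open MIDI 48), that pitch is 51 − 48 = fret 3.

3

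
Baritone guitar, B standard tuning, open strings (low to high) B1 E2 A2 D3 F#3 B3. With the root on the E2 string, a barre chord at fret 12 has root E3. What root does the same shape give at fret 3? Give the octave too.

G2

Moving from fret 12 to fret 3 shifts the root by -9 semitones.
E3 down 9 semitones is G2.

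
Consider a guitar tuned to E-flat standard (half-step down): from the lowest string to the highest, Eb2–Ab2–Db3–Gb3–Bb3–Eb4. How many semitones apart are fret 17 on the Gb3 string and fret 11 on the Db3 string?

Gb3 at fret 17 → B4 (MIDI 71); Db3 at fret 11 → C4 (MIDI 60).
71 − 60 = 11, so the two pitches are 11 semitones apart, with B4 the higher.

11 semitones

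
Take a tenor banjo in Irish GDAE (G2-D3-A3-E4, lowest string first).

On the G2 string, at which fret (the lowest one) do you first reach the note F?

From G2, count semitones up the chromatic scale until reaching F: G–G#–A–A#–…–D#–E–F — 10 steps.

10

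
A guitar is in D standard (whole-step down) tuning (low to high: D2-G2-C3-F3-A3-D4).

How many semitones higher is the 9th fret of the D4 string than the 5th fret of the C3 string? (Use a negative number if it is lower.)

18 semitones

D4 at fret 9 → B4 (MIDI 71); C3 at fret 5 → F3 (MIDI 53).
71 − 53 = 18, so the two pitches are 18 semitones apart.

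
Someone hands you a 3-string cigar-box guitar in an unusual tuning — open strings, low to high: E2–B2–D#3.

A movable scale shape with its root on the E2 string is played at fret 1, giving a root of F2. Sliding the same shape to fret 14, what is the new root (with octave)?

F#3

Moving from fret 1 to fret 14 shifts the root by 13 semitones.
F2 up 13 semitones is F#3.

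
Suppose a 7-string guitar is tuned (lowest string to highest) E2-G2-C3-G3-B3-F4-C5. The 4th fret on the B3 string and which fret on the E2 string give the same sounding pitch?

B3 at fret 4 is B3 + 4 semitones = D♯4.
The open E2 string is 19 semitones below the open B3, so the same pitch on the E2 string lies at fret 4 + 19 = 23.

23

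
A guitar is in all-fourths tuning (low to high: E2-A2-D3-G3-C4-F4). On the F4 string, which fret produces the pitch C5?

7

C5 is 7 semitones above the open F4 (F–F#–G–G#–A–A#–B–C), so it sits at fret 7.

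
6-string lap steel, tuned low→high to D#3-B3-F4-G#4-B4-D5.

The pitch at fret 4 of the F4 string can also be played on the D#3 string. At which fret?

F4 at fret 4 is F4 + 4 semitones = A4.
The open D#3 string is 14 semitones below the open F4, so the same pitch on the D#3 string lies at fret 4 + 14 = 18.

18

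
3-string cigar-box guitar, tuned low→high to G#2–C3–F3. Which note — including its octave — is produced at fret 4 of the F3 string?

The open F3 string plus 4 semitones: F–F#–G–G#–A.
No B→C boundary is crossed, so the octave stays at 3.

A3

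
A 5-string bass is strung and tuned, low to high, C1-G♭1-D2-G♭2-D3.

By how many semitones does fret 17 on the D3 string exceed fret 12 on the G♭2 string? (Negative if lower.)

13 semitones

D3 at fret 17 → G4 (MIDI 67); G♭2 at fret 12 → G♭3 (MIDI 54).
67 − 54 = 13, so the two pitches are 13 semitones apart.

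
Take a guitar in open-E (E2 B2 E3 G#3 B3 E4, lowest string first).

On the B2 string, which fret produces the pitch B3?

12

B3 is 12 semitones above the open B2 (B–C–C#–D–…–A–A#–B), so it sits at fret 12.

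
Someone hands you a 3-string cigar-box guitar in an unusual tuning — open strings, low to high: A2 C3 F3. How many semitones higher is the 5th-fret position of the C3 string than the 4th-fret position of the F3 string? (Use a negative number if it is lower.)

-4 semitones

C3 at fret 5 → F3 (MIDI 53); F3 at fret 4 → A3 (MIDI 57).
53 − 57 = -4, so the two pitches are 4 semitones apart.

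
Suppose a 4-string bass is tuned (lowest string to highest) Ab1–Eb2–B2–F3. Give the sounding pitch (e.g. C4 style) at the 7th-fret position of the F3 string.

C4

The open F3 string plus 7 semitones: F–Gb–G–Ab–A–Bb–B–C.
The walk passes from B into C once, so the octave number goes from 3 to 4.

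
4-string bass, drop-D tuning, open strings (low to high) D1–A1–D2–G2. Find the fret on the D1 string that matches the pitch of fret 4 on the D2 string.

D2 at fret 4 is D2 + 4 semitones = F#2.
The open D1 string is 12 semitones below the open D2, so the same pitch on the D1 string lies at fret 4 + 12 = 16.

16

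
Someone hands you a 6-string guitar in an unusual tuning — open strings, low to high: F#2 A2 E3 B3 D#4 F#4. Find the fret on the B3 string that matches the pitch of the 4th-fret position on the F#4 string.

11

Fret 4 on F#4 is MIDI 66 + 4 = 70 (A#4). On the B3 string (open MIDI 59), that pitch is 70 − 59 = fret 11.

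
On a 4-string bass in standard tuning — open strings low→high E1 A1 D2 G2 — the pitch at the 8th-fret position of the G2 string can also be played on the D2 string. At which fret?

13

G2 at fret 8 is G2 + 8 semitones = D#3.
The open D2 string is 5 semitones below the open G2, so the same pitch on the D2 string lies at fret 8 + 5 = 13.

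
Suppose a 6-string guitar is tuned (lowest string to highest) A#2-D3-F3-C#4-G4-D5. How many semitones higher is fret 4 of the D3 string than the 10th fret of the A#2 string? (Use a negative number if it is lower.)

D3 at fret 4 → F#3 (MIDI 54); A#2 at fret 10 → G#3 (MIDI 56).
54 − 56 = -2, so the two pitches are 2 semitones apart.

-2 semitones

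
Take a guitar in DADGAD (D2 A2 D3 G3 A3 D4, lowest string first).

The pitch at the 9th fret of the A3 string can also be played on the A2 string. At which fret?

21

A3 at fret 9 is A3 + 9 semitones = F#4.
The open A2 string is 12 semitones below the open A3, so the same pitch on the A2 string lies at fret 9 + 12 = 21.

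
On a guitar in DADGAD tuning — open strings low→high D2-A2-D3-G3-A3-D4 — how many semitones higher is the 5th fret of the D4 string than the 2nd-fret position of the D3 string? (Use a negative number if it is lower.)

D4 at fret 5 → G4 (MIDI 67); D3 at fret 2 → E3 (MIDI 52).
67 − 52 = 15, so the two pitches are 15 semitones apart.

15 semitones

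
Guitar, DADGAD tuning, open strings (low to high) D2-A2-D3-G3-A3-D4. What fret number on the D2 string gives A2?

7

A2 is 7 semitones above the open D2 (D–D#–E–F–F#–G–G#–A), so it sits at fret 7.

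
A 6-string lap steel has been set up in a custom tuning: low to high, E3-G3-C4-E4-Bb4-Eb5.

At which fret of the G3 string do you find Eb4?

Eb4 is 8 semitones above the open G3 (G–Ab–A–Bb–B–C–Db–D–Eb), so it sits at fret 8.

8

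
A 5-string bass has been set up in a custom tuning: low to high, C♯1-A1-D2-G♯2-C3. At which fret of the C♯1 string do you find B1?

B1 is 10 semitones above the open C♯1 (C#–D–D#–E–…–A–A#–B), so it sits at fret 10.

10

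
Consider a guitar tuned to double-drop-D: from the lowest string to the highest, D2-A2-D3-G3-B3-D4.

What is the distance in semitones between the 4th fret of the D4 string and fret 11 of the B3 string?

4 semitones

D4 at fret 4 → F#4 (MIDI 66); B3 at fret 11 → A#4 (MIDI 70).
66 − 70 = -4, so the two pitches are 4 semitones apart, with A#4 the higher.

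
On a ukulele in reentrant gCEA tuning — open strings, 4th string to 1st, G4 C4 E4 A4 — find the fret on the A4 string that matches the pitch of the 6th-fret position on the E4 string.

1

E4 at fret 6 is E4 + 6 semitones = A#4.
The open A4 string is 5 semitones above the open E4, so the same pitch on the A4 string lies at fret 6 − 5 = 1.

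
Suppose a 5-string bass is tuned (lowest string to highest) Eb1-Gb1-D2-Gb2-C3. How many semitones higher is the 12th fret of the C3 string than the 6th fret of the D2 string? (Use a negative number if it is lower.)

C3 at fret 12 → C4 (MIDI 60); D2 at fret 6 → Ab2 (MIDI 44).
60 − 44 = 16, so the two pitches are 16 semitones apart.

16 semitones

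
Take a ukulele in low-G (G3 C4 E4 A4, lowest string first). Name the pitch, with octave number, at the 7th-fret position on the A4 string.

E5

Each fret is one semitone, so A4 + 7 = E5.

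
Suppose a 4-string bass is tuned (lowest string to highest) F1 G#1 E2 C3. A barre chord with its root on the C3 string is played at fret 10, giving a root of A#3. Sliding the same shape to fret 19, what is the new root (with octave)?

Moving from fret 10 to fret 19 shifts the root by 9 semitones.
A#3 up 9 semitones is G4.

G4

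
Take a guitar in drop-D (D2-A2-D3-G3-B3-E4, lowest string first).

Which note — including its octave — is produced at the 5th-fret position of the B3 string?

E4

B3 is MIDI 59. Adding 5 gives 64, which is E4.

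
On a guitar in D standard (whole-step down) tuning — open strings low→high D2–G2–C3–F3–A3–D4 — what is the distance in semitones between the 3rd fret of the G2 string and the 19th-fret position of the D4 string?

35 semitones

G2 at fret 3 → A#2 (MIDI 46); D4 at fret 19 → A5 (MIDI 81).
46 − 81 = -35, so the two pitches are 35 semitones apart, with A5 the higher.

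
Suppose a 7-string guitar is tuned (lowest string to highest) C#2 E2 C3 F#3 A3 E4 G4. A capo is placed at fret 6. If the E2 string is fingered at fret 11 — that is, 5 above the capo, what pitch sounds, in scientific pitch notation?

D#3

The capo raises the open E2 by 6 semitones to A#2; fretting 5 more gives E2 + 6 + 5 = E2 + 11 semitones = D#3.
(Also written Eb.)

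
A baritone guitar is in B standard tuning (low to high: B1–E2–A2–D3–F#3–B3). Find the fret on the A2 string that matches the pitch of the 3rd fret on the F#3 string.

12

F#3 at fret 3 is F#3 + 3 semitones = A3.
The open A2 string is 9 semitones below the open F#3, so the same pitch on the A2 string lies at fret 3 + 9 = 12.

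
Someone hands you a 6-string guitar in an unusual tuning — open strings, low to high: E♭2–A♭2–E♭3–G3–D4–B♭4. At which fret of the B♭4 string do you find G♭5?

G♭5 is 8 semitones above the open B♭4 (Bb–B–C–Db–D–Eb–E–F–Gb), so it sits at fret 8.

8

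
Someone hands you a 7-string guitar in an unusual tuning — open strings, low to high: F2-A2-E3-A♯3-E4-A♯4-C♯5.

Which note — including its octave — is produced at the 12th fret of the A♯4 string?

A♯5

Each fret is one semitone, so A♯4 + 12 = A♯5.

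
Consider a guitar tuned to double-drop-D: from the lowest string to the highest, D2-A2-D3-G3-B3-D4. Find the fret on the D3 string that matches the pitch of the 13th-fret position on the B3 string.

B3 at fret 13 is B3 + 13 semitones = C5.
The open D3 string is 9 semitones below the open B3, so the same pitch on the D3 string lies at fret 13 + 9 = 22.

22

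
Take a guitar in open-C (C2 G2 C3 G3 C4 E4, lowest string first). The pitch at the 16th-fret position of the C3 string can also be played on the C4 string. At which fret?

C3 at fret 16 is C3 + 16 semitones = E4.
The open C4 string is 12 semitones above the open C3, so the same pitch on the C4 string lies at fret 16 − 12 = 4.

4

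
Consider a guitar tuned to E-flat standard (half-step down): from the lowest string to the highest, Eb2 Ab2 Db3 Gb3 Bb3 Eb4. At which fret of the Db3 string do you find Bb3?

9

Bb3 is 9 semitones above the open Db3 (Db–D–Eb–E–F–Gb–G–Ab–A–Bb), so it sits at fret 9.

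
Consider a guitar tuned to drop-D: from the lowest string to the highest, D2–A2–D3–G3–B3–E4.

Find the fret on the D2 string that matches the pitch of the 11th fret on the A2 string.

18

Fret 11 on A2 is MIDI 45 + 11 = 56 (G♯3). On the D2 string (open MIDI 38), that pitch is 56 − 38 = fret 18.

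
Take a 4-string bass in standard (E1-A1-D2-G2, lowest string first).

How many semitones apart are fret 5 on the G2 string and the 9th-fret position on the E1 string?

11 semitones

G2 at fret 5 → C3 (MIDI 48); E1 at fret 9 → C♯2 (MIDI 37).
48 − 37 = 11, so the two pitches are 11 semitones apart, with C3 the higher.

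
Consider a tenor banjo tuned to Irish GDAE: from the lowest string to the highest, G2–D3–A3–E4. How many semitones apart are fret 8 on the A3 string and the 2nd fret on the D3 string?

13 semitones

A3 at fret 8 → F4 (MIDI 65); D3 at fret 2 → E3 (MIDI 52).
65 − 52 = 13, so the two pitches are 13 semitones apart, with F4 the higher.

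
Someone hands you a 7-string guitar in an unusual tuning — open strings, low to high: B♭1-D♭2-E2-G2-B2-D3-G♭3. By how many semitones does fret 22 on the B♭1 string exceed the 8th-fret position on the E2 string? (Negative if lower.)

B♭1 at fret 22 → A♭3 (MIDI 56); E2 at fret 8 → C3 (MIDI 48).
56 − 48 = 8, so the two pitches are 8 semitones apart.

8 semitones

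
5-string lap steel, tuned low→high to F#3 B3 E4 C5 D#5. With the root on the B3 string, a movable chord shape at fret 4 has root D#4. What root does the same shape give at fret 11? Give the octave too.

A#4

Moving from fret 4 to fret 11 shifts the root by 7 semitones.
D#4 up 7 semitones is A#4.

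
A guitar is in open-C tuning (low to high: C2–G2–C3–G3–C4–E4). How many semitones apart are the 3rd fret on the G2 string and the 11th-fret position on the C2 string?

G2 at fret 3 → A#2 (MIDI 46); C2 at fret 11 → B2 (MIDI 47).
46 − 47 = -1, so the two pitches are 1 semitone apart, with B2 the higher.

1 semitone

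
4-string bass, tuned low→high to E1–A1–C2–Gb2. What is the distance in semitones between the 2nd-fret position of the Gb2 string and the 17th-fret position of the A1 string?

6 semitones

Gb2 at fret 2 → Ab2 (MIDI 44); A1 at fret 17 → D3 (MIDI 50).
44 − 50 = -6, so the two pitches are 6 semitones apart, with D3 the higher.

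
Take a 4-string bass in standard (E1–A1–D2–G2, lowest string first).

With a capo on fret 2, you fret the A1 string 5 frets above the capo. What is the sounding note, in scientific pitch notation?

E2

The capo raises the open A1 by 2 semitones to B1; fretting 5 more gives A1 + 2 + 5 = A1 + 7 semitones = E2.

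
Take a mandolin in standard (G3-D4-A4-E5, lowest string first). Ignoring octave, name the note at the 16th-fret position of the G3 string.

B

G3 is MIDI 55. Adding 16 gives 71; 71 mod 12 = 11, i.e. B.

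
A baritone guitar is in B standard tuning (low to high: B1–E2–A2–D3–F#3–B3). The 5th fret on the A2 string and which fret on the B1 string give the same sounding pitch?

15

Fret 5 on A2 is MIDI 45 + 5 = 50 (D3). On the B1 string (open MIDI 35), that pitch is 50 − 35 = fret 15.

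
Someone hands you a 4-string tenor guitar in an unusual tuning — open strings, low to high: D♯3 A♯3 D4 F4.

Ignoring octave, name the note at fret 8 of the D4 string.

D4 is MIDI 62. Adding 8 gives 70; 70 mod 12 = 10, i.e. A♯.
(Equivalently spelled B♭.)

A♯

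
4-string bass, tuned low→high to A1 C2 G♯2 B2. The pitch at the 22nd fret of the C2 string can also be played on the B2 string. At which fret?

C2 at fret 22 is C2 + 22 semitones = A♯3.
The open B2 string is 11 semitones above the open C2, so the same pitch on the B2 string lies at fret 22 − 11 = 11.

11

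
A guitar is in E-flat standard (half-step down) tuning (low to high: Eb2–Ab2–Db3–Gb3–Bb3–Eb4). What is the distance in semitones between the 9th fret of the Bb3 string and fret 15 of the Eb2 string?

13 semitones

Bb3 at fret 9 → G4 (MIDI 67); Eb2 at fret 15 → Gb3 (MIDI 54).
67 − 54 = 13, so the two pitches are 13 semitones apart, with G4 the higher.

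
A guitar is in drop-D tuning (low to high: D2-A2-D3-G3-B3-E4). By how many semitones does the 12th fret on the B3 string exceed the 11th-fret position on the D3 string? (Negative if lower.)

10 semitones

B3 at fret 12 → B4 (MIDI 71); D3 at fret 11 → C♯4 (MIDI 61).
71 − 61 = 10, so the two pitches are 10 semitones apart.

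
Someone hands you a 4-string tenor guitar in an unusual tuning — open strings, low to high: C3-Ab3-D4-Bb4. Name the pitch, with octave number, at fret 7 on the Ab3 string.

Eb4

Each fret is one semitone, so Ab3 + 7 = Eb4.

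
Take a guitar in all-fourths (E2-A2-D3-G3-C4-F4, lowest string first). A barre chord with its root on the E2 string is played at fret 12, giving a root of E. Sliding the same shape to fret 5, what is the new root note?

A

Moving from fret 12 to fret 5 shifts the root by -7 semitones.
E down 7 semitones is A.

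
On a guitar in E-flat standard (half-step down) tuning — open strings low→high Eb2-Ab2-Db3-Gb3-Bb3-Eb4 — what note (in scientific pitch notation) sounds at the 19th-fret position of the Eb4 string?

Bb5

Each fret is one semitone, so Eb4 + 19 = Bb5.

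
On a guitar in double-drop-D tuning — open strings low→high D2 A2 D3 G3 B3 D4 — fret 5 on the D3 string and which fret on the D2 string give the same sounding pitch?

17

D3 at fret 5 is D3 + 5 semitones = G3.
The open D2 string is 12 semitones below the open D3, so the same pitch on the D2 string lies at fret 5 + 12 = 17.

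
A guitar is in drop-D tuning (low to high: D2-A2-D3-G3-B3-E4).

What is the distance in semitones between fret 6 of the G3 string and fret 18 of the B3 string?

G3 at fret 6 → C♯4 (MIDI 61); B3 at fret 18 → F5 (MIDI 77).
61 − 77 = -16, so the two pitches are 16 semitones apart, with F5 the higher.

16 semitones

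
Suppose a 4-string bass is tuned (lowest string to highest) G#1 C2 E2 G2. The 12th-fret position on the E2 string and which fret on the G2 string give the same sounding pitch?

9

E2 at fret 12 is E2 + 12 semitones = E3.
The open G2 string is 3 semitones above the open E2, so the same pitch on the G2 string lies at fret 12 − 3 = 9.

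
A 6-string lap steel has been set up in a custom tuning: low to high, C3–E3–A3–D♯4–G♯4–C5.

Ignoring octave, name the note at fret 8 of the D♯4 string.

The open D♯4 string plus 8 semitones: D#–E–F–F#–G–G#–A–A#–B.

B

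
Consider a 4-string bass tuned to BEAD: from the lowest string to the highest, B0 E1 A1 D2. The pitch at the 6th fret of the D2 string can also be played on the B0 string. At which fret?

D2 at fret 6 is D2 + 6 semitones = G#2.
The open B0 string is 15 semitones below the open D2, so the same pitch on the B0 string lies at fret 6 + 15 = 21.

21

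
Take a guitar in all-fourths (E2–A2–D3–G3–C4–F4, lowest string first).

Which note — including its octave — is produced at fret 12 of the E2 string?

E3

E2 is MIDI 40. Adding 12 gives 52, which is E3.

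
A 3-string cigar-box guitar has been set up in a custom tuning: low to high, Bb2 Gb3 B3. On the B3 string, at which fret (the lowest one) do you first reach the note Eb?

From B3, count semitones up the chromatic scale until reaching Eb: B–C–Db–D–Eb — 4 steps.

4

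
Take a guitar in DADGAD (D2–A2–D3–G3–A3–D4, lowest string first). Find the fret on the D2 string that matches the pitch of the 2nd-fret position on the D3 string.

D3 at fret 2 is D3 + 2 semitones = E3.
The open D2 string is 12 semitones below the open D3, so the same pitch on the D2 string lies at fret 2 + 12 = 14.

14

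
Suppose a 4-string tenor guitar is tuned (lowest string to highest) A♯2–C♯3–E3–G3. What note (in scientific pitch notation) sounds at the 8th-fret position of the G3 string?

D♯4

The open G3 string plus 8 semitones: G–G#–A–A#–B–C–C#–D–D#.
The walk passes from B into C once, so the octave number goes from 3 to 4.
(Equivalently spelled E♭4.)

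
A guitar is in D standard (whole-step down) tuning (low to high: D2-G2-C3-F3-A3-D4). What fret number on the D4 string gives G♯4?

6

G♯4 is 6 semitones above the open D4 (D–D#–E–F–F#–G–G#), so it sits at fret 6.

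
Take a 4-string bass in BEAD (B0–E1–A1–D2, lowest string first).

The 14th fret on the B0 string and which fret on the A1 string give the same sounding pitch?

Fret 14 on B0 is MIDI 23 + 14 = 37 (C#2). On the A1 string (open MIDI 33), that pitch is 37 − 33 = fret 4.

4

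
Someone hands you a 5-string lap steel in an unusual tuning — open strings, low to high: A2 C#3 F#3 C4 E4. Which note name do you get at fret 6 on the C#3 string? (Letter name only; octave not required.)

Each fret is one semitone, so C#3 + 6 = G.

G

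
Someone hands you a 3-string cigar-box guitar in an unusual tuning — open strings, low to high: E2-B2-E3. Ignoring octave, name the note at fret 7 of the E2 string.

The open E2 string plus 7 semitones: E–F–F#–G–G#–A–A#–B.

B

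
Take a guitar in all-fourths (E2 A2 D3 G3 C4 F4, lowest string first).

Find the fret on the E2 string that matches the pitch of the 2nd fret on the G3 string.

17

G3 at fret 2 is G3 + 2 semitones = A3.
The open E2 string is 15 semitones below the open G3, so the same pitch on the E2 string lies at fret 2 + 15 = 17.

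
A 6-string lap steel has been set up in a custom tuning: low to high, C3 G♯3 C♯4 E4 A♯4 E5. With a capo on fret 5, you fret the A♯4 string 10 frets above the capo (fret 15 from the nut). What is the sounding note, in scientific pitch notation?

C♯6

The capo raises the open A♯4 by 5 semitones to D♯5; fretting 10 more gives A♯4 + 5 + 10 = A♯4 + 15 semitones = C♯6.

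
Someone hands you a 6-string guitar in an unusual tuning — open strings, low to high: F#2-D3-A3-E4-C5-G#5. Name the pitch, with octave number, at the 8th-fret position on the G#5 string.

E6

G#5 is MIDI 80. Adding 8 gives 88, which is E6.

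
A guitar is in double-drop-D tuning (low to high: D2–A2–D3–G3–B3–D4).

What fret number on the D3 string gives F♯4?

F♯4 is 16 semitones above the open D3 (D–D#–E–F–…–E–F–F#), so it sits at fret 16.

16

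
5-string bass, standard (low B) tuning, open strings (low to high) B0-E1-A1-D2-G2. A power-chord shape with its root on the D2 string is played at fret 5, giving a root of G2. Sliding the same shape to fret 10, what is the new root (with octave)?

Moving from fret 5 to fret 10 shifts the root by 5 semitones.
G2 up 5 semitones is C3.

C3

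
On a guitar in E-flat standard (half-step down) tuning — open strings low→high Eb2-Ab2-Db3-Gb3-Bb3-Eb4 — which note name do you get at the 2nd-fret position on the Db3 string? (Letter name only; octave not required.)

Eb

The open Db3 string plus 2 semitones: Db–D–Eb.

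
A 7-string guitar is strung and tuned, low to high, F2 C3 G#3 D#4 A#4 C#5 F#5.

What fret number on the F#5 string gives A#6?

16

A#6 is 16 semitones above the open F#5 (F#–G–G#–A–…–G#–A–A#), so it sits at fret 16.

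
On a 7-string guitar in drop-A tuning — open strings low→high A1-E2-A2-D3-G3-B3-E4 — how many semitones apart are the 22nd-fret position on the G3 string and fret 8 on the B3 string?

G3 at fret 22 → F5 (MIDI 77); B3 at fret 8 → G4 (MIDI 67).
77 − 67 = 10, so the two pitches are 10 semitones apart, with F5 the higher.

10 semitones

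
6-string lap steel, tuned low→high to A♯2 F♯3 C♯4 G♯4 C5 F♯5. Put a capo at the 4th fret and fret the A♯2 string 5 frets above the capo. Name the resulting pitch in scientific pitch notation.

G3

The capo raises the open A♯2 by 4 semitones to D3; fretting 5 more gives A♯2 + 4 + 5 = A♯2 + 9 semitones = G3.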